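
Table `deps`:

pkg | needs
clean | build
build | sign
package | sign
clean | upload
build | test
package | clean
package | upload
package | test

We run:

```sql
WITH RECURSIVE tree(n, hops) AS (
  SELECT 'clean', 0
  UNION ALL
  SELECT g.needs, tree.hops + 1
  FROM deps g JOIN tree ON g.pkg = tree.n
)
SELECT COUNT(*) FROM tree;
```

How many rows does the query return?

5

Base: (clean, hops=0).
Iteration 1: edges from {clean} -> (build, hops=1), (upload, hops=1).
Iteration 2: edges from {build,upload} -> (sign, hops=2), (test, hops=2).
Iteration 3: no outgoing edges from {sign,test}; recursion stops.
Total rows emitted: 5.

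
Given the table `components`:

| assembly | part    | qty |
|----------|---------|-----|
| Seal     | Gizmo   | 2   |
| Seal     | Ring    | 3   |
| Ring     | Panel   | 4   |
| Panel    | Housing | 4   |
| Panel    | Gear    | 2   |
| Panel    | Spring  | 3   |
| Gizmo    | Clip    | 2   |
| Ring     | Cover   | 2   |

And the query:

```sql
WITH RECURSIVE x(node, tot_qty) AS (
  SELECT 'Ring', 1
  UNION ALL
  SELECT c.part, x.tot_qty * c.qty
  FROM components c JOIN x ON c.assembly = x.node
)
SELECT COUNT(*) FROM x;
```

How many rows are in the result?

Base: (Ring, tot_qty=1).
Iteration 1: components of {Ring} -> Cover = 1*2 = 2, Panel = 1*4 = 4.
Iteration 2: components of {Cover,Panel} -> Gear = 4*2 = 8, Housing = 4*4 = 16, Spring = 4*3 = 12.
Iteration 3: no further components; recursion stops.
Total rows emitted: 6.

6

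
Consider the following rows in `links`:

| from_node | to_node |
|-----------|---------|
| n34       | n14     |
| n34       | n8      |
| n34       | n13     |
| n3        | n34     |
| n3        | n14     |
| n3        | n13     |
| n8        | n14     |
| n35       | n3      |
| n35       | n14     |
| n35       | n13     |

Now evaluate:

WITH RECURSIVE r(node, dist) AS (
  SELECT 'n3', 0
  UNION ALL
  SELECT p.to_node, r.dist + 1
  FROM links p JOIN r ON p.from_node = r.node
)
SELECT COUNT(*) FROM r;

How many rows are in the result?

8

Base: (n3, dist=0).
Iteration 1: edges from {n3} -> (n13, dist=1), (n14, dist=1), (n34, dist=1).
Iteration 2: edges from {n13,n14,n34} -> (n13, dist=2), (n14, dist=2), (n8, dist=2).
Iteration 3: edges from {n13,n14,n8} -> (n14, dist=3).
Iteration 4: no outgoing edges from {n14}; recursion stops.
Total rows emitted: 8.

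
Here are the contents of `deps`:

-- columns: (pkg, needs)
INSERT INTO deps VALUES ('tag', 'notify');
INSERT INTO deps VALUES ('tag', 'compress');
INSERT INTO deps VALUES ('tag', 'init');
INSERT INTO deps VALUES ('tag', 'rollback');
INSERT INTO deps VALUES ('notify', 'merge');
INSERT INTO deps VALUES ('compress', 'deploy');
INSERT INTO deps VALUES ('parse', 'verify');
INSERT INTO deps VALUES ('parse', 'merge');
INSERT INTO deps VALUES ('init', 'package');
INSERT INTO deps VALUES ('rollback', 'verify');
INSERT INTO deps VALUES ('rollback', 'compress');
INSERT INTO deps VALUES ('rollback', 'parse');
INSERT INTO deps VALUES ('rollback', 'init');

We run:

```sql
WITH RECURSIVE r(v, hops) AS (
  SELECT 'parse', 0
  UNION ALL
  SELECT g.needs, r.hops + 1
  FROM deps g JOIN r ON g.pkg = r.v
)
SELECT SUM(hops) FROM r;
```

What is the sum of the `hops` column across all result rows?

Base: (parse, hops=0).
Iteration 1: edges from {parse} -> (merge, hops=1), (verify, hops=1).
Iteration 2: no outgoing edges from {merge,verify}; recursion stops.
SUM(hops) = 0 + 1 + 1 = 2.

2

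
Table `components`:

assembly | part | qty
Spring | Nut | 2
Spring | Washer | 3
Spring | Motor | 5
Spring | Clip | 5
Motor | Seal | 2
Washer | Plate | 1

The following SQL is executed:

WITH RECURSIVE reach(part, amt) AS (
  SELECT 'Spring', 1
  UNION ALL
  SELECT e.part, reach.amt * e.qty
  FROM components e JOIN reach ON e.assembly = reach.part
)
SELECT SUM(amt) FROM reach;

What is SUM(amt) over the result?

Base: (Spring, amt=1).
Iteration 1: components of {Spring} -> Clip = 1*5 = 5, Motor = 1*5 = 5, Nut = 1*2 = 2, Washer = 1*3 = 3.
Iteration 2: components of {Clip,Motor,Nut,Washer} -> Plate = 3*1 = 3, Seal = 5*2 = 10.
Iteration 3: no further components; recursion stops.
SUM(amt) = 1 + 2 + 3 + 5 + 5 + 3 + 10 = 29.

29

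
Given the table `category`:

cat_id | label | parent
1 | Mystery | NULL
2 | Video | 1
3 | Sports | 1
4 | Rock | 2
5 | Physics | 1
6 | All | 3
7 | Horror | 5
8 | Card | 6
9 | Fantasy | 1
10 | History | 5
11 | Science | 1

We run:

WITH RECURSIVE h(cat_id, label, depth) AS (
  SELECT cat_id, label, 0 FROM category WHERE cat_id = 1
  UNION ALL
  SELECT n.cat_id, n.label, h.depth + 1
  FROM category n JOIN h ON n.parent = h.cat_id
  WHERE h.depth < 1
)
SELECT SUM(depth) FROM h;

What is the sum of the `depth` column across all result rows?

5

Base: cat_id=1 (Mystery) at depth 0.
Iteration 1: rows with parent in {1} -> Video (id 2, depth 1), Sports (id 3, depth 1), Physics (id 5, depth 1), Fantasy (id 9, depth 1), Science (id 11, depth 1).
Iteration 2: depth < 1 fails for all current rows; recursion stops.
SUM(depth) = 0 + 1 + 1 + 1 + 1 + 1 = 5.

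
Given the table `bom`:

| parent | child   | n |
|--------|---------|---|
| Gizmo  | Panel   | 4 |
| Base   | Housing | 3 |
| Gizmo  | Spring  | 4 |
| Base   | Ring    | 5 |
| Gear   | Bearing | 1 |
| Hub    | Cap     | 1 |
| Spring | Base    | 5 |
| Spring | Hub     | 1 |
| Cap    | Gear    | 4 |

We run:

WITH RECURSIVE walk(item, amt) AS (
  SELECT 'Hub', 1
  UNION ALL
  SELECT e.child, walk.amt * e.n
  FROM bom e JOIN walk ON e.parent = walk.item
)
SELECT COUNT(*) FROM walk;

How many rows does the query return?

4

Base: (Hub, amt=1).
Iteration 1: components of {Hub} -> Cap = 1*1 = 1.
Iteration 2: components of {Cap} -> Gear = 1*4 = 4.
Iteration 3: components of {Gear} -> Bearing = 4*1 = 4.
Iteration 4: no further components; recursion stops.
Total rows emitted: 4.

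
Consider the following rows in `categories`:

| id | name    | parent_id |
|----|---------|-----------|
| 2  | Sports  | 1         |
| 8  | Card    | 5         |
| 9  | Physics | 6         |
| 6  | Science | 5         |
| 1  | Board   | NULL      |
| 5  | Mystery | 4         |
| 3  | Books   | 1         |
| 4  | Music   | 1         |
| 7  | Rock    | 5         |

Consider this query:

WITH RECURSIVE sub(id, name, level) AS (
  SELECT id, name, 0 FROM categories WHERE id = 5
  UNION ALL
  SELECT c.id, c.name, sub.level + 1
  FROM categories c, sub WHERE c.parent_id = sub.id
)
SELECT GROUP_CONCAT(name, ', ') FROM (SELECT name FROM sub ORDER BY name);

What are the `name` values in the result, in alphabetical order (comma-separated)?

Base: id=5 (Mystery) at level 0.
Iteration 1: rows with parent_id in {5} -> Science (id 6, level 1), Rock (id 7, level 1), Card (id 8, level 1).
Iteration 2: rows with parent_id in {6,7,8} -> Physics (id 9, level 2).
Iteration 3: no rows with parent_id in {9}; recursion stops.

Card, Mystery, Physics, Rock, Science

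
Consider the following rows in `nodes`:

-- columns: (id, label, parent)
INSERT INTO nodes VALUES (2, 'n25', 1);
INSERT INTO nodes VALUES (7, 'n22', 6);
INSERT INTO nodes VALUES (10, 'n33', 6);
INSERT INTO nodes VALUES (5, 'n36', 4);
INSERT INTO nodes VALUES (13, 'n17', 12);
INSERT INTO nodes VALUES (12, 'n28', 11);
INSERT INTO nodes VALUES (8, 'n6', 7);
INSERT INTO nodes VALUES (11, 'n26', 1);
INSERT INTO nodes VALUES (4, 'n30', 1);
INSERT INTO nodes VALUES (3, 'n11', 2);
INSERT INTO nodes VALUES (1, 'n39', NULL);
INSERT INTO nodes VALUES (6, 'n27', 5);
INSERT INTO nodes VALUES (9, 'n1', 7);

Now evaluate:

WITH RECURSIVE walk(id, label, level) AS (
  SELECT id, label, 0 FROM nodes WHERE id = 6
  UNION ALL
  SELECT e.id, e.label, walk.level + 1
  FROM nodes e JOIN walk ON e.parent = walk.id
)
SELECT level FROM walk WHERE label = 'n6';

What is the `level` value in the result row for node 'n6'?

Base: id=6 (n27) at level 0.
Iteration 1: rows with parent in {6} -> n22 (id 7, level 1), n33 (id 10, level 1).
Iteration 2: rows with parent in {7,10} -> n6 (id 8, level 2), n1 (id 9, level 2).
Iteration 3: no rows with parent in {8,9}; recursion stops.

2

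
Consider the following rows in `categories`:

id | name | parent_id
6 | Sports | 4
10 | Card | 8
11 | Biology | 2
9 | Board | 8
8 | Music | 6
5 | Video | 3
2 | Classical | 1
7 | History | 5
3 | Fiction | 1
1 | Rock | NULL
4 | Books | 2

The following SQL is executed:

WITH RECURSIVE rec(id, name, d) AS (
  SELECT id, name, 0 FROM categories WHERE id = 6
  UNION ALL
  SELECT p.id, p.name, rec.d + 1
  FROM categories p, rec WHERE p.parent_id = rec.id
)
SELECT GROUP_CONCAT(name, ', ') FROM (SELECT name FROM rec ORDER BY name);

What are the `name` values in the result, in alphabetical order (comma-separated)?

Board, Card, Music, Sports

Base: id=6 (Sports) at d 0.
Iteration 1: rows with parent_id in {6} -> Music (id 8, d 1).
Iteration 2: rows with parent_id in {8} -> Board (id 9, d 2), Card (id 10, d 2).
Iteration 3: no rows with parent_id in {9,10}; recursion stops.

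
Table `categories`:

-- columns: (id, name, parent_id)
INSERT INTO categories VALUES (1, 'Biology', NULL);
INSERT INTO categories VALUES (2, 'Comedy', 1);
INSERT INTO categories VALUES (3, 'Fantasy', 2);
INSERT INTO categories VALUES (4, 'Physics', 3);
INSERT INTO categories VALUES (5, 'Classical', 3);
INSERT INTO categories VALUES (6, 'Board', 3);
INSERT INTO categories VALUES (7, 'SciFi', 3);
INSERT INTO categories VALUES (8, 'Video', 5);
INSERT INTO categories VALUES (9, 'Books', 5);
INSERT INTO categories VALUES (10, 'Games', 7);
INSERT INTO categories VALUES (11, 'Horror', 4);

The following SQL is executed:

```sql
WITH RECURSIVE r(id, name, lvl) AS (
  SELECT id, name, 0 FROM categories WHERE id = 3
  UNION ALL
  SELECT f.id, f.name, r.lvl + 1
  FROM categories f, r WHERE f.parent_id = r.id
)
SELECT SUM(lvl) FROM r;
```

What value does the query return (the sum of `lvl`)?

Base: id=3 (Fantasy) at lvl 0.
Iteration 1: rows with parent_id in {3} -> Physics (id 4, lvl 1), Classical (id 5, lvl 1), Board (id 6, lvl 1), SciFi (id 7, lvl 1).
Iteration 2: rows with parent_id in {4,5,6,7} -> Video (id 8, lvl 2), Books (id 9, lvl 2), Games (id 10, lvl 2), Horror (id 11, lvl 2).
Iteration 3: no rows with parent_id in {8,9,10,11}; recursion stops.
SUM(lvl) = 0 + 1 + 1 + 1 + 1 + 2 + 2 + 2 + 2 = 12.

12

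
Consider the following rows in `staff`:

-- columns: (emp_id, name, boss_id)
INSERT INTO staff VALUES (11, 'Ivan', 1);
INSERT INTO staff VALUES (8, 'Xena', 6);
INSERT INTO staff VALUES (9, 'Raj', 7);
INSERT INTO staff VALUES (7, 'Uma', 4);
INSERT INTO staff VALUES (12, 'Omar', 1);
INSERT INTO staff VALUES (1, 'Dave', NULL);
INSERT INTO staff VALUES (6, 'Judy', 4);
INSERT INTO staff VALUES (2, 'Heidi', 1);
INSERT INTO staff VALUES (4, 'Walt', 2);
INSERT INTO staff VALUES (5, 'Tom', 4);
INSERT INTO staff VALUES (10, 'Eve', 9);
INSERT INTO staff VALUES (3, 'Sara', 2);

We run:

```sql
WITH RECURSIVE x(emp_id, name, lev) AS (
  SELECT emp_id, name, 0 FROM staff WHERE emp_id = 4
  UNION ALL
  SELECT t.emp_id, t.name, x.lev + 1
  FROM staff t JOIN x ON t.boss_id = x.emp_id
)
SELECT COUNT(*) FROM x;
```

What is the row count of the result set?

7

Base: emp_id=4 (Walt) at lev 0.
Iteration 1: rows with boss_id in {4} -> Tom (id 5, lev 1), Judy (id 6, lev 1), Uma (id 7, lev 1).
Iteration 2: rows with boss_id in {5,6,7} -> Xena (id 8, lev 2), Raj (id 9, lev 2).
Iteration 3: rows with boss_id in {8,9} -> Eve (id 10, lev 3).
Iteration 4: no rows with boss_id in {10}; recursion stops.
Total rows emitted: 7.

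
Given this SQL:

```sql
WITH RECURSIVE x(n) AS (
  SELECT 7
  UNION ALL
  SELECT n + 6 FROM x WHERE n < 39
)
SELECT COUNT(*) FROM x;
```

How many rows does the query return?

Base: n=7.
Iteration 1: 7 < 39 holds -> n = 7 + 6 = 13.
Iteration 2: 13 < 39 holds -> n = 13 + 6 = 19.
Iteration 3: 19 < 39 holds -> n = 19 + 6 = 25.
Iteration 4: 25 < 39 holds -> n = 25 + 6 = 31.
Iteration 5: 31 < 39 holds -> n = 31 + 6 = 37.
Iteration 6: 37 < 39 holds -> n = 37 + 6 = 43.
Iteration 7: 43 < 39 fails; recursion stops.
Total rows emitted: 7.

7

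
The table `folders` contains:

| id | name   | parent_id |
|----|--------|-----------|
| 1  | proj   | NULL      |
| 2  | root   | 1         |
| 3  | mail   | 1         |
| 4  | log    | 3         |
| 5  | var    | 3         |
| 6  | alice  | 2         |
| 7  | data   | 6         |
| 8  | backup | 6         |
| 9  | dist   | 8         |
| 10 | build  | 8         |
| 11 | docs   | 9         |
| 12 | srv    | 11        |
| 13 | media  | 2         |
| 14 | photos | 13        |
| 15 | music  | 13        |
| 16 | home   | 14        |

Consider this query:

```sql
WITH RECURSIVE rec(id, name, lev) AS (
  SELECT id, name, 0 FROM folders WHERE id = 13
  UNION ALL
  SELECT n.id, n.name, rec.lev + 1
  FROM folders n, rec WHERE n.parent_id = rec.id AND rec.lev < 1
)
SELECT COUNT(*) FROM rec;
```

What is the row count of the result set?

3

Base: id=13 (media) at lev 0.
Iteration 1: rows with parent_id in {13} -> photos (id 14, lev 1), music (id 15, lev 1).
Iteration 2: lev < 1 fails for all current rows; recursion stops.
Total rows emitted: 3.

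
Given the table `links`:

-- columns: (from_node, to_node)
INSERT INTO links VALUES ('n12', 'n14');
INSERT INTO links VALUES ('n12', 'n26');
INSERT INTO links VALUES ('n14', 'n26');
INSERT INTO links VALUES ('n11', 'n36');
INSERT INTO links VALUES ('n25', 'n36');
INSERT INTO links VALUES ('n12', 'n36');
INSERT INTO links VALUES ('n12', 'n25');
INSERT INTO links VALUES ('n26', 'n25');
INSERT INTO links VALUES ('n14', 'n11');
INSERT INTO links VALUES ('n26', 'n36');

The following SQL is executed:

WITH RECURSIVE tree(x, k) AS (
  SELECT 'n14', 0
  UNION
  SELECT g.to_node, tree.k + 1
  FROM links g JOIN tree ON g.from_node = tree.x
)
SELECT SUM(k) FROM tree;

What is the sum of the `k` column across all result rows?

Base: (n14, k=0).
Iteration 1: edges from {n14} -> (n11, k=1), (n26, k=1).
Iteration 2: edges from {n11,n26} -> (n25, k=2), (n36, k=2). [UNION drops 1 duplicate row(s)]
Iteration 3: edges from {n25,n36} -> (n36, k=3).
Iteration 4: no outgoing edges from {n36}; recursion stops.
SUM(k) = 0 + 1 + 1 + 2 + 2 + 3 = 9.

9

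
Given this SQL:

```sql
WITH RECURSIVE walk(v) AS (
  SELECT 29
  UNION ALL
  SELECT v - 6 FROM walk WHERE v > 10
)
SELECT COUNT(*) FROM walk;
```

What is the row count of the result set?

Base: v=29.
Iteration 1: 29 > 10 holds -> v = 29 - 6 = 23.
Iteration 2: 23 > 10 holds -> v = 23 - 6 = 17.
Iteration 3: 17 > 10 holds -> v = 17 - 6 = 11.
Iteration 4: 11 > 10 holds -> v = 11 - 6 = 5.
Iteration 5: 5 > 10 fails; recursion stops.
Total rows emitted: 5.

5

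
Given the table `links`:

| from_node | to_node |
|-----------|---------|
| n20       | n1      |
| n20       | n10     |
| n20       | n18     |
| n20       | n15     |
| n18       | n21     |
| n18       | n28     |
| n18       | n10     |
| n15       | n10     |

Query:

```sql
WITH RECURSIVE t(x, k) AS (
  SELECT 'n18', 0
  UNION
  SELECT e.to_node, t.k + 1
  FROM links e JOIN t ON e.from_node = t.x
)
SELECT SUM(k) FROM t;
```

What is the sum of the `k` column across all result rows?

3

Base: (n18, k=0).
Iteration 1: edges from {n18} -> (n10, k=1), (n21, k=1), (n28, k=1).
Iteration 2: no outgoing edges from {n10,n21,n28}; recursion stops.
SUM(k) = 0 + 1 + 1 + 1 = 3.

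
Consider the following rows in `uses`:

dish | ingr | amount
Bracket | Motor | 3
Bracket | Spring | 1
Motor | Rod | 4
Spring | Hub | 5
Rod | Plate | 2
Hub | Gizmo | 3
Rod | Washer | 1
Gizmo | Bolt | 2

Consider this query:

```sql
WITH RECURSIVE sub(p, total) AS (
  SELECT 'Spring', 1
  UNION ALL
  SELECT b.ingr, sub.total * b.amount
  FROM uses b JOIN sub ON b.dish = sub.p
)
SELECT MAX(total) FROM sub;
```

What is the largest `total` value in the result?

30

Base: (Spring, total=1).
Iteration 1: components of {Spring} -> Hub = 1*5 = 5.
Iteration 2: components of {Hub} -> Gizmo = 5*3 = 15.
Iteration 3: components of {Gizmo} -> Bolt = 15*2 = 30.
Iteration 4: no further components; recursion stops.
total values: 1, 5, 15, 30; the maximum is 30.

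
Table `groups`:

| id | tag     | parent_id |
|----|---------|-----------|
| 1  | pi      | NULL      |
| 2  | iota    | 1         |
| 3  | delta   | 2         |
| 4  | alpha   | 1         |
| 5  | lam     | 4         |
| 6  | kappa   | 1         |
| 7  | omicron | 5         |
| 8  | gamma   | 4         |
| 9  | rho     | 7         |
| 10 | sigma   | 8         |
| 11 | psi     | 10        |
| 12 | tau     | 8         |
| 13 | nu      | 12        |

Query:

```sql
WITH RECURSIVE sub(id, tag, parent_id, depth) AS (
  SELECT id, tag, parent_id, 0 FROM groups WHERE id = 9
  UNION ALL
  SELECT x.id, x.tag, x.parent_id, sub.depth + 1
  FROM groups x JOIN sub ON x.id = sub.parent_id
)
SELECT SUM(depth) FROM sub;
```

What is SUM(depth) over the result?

10

Base: id=9 (rho), parent_id=7, depth 0.
Iteration 1: join on id=7 -> omicron (id 7, parent_id=5, depth 1).
Iteration 2: join on id=5 -> lam (id 5, parent_id=4, depth 2).
Iteration 3: join on id=4 -> alpha (id 4, parent_id=1, depth 3).
Iteration 4: join on id=1 -> pi (id 1, parent_id=NULL, depth 4).
Iteration 5: parent_id is NULL; no match; recursion stops.
SUM(depth) = 0 + 1 + 2 + 3 + 4 = 10.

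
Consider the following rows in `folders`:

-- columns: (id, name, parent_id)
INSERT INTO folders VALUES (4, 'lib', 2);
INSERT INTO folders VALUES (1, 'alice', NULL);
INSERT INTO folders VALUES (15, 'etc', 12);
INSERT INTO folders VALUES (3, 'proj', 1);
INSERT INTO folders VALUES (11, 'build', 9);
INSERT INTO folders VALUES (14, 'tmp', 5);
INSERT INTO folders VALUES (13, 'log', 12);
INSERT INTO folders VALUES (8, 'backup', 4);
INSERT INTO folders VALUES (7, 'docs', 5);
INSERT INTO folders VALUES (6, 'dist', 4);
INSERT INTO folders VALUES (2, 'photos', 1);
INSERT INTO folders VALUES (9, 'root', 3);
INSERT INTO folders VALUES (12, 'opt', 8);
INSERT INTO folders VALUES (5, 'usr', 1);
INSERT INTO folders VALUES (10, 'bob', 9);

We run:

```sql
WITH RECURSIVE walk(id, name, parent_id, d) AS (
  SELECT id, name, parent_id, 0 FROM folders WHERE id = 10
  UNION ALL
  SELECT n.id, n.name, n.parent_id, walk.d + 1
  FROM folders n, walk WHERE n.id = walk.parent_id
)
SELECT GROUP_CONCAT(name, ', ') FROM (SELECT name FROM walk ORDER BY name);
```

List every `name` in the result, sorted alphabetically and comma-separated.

alice, bob, proj, root

Base: id=10 (bob), parent_id=9, d 0.
Iteration 1: join on id=9 -> root (id 9, parent_id=3, d 1).
Iteration 2: join on id=3 -> proj (id 3, parent_id=1, d 2).
Iteration 3: join on id=1 -> alice (id 1, parent_id=NULL, d 3).
Iteration 4: parent_id is NULL; no match; recursion stops.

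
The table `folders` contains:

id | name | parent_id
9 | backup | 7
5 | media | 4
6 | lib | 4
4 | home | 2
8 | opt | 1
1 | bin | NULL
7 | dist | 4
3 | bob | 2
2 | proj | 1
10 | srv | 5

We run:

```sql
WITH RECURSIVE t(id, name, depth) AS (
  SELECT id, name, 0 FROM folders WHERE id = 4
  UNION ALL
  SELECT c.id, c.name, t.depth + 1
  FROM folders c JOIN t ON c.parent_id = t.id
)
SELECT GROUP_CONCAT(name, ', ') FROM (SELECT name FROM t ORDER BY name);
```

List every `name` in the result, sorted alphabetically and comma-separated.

Base: id=4 (home) at depth 0.
Iteration 1: rows with parent_id in {4} -> media (id 5, depth 1), lib (id 6, depth 1), dist (id 7, depth 1).
Iteration 2: rows with parent_id in {5,6,7} -> backup (id 9, depth 2), srv (id 10, depth 2).
Iteration 3: no rows with parent_id in {9,10}; recursion stops.

backup, dist, home, lib, media, srv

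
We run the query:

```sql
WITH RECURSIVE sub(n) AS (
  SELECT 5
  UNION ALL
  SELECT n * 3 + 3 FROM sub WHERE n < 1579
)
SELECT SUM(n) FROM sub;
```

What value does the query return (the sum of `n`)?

7094

Base: n=5.
Iteration 1: 5 < 1579 holds -> n = 5 * 3 + 3 = 18.
Iteration 2: 18 < 1579 holds -> n = 18 * 3 + 3 = 57.
Iteration 3: 57 < 1579 holds -> n = 57 * 3 + 3 = 174.
Iteration 4: 174 < 1579 holds -> n = 174 * 3 + 3 = 525.
Iteration 5: 525 < 1579 holds -> n = 525 * 3 + 3 = 1578.
Iteration 6: 1578 < 1579 holds -> n = 1578 * 3 + 3 = 4737.
Iteration 7: 4737 < 1579 fails; recursion stops.
SUM(n) = 5 + 18 + 57 + 174 + 525 + 1578 + 4737 = 7094.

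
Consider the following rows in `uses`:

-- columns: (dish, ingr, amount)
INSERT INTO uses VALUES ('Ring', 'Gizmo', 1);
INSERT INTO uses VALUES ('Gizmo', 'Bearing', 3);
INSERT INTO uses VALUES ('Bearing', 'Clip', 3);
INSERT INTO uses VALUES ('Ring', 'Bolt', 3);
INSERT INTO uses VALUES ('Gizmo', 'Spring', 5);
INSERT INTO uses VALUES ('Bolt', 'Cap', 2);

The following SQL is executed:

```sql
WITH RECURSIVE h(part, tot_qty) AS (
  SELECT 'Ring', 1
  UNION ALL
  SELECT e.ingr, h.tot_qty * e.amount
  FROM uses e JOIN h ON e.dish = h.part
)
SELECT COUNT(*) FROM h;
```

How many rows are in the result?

7

Base: (Ring, tot_qty=1).
Iteration 1: components of {Ring} -> Bolt = 1*3 = 3, Gizmo = 1*1 = 1.
Iteration 2: components of {Bolt,Gizmo} -> Bearing = 1*3 = 3, Cap = 3*2 = 6, Spring = 1*5 = 5.
Iteration 3: components of {Bearing,Cap,Spring} -> Clip = 3*3 = 9.
Iteration 4: no further components; recursion stops.
Total rows emitted: 7.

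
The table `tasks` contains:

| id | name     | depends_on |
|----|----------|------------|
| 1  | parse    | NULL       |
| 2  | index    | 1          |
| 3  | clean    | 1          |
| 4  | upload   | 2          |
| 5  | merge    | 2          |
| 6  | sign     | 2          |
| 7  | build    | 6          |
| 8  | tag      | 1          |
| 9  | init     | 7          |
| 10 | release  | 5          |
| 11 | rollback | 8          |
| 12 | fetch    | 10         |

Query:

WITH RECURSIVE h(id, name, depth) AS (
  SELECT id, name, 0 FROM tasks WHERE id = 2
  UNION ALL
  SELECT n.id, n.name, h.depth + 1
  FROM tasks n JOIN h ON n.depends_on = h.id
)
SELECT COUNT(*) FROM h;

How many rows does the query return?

8

Base: id=2 (index) at depth 0.
Iteration 1: rows with depends_on in {2} -> upload (id 4, depth 1), merge (id 5, depth 1), sign (id 6, depth 1).
Iteration 2: rows with depends_on in {4,5,6} -> build (id 7, depth 2), release (id 10, depth 2).
Iteration 3: rows with depends_on in {7,10} -> init (id 9, depth 3), fetch (id 12, depth 3).
Iteration 4: no rows with depends_on in {9,12}; recursion stops.
Total rows emitted: 8.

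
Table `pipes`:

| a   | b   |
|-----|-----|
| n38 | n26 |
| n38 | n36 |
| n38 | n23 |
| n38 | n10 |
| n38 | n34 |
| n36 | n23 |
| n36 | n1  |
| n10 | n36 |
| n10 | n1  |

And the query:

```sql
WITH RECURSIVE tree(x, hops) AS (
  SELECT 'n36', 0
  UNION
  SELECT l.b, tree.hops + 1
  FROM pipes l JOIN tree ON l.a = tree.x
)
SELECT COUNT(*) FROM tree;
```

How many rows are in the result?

Base: (n36, hops=0).
Iteration 1: edges from {n36} -> (n1, hops=1), (n23, hops=1).
Iteration 2: no outgoing edges from {n1,n23}; recursion stops.
Total rows emitted: 3.

3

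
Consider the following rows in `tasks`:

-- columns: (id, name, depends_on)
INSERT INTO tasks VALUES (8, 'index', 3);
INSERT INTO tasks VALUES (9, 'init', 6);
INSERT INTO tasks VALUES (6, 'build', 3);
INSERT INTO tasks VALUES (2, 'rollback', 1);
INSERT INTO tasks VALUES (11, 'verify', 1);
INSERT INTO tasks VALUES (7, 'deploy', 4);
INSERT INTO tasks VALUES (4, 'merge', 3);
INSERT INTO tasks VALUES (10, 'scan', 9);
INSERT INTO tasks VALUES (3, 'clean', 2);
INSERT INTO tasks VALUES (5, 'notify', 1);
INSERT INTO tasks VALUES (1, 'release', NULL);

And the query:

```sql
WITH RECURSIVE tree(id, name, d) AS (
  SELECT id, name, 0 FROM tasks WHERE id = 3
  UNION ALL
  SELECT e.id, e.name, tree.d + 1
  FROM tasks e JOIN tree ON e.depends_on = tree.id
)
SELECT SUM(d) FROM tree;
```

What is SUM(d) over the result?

Base: id=3 (clean) at d 0.
Iteration 1: rows with depends_on in {3} -> merge (id 4, d 1), build (id 6, d 1), index (id 8, d 1).
Iteration 2: rows with depends_on in {4,6,8} -> deploy (id 7, d 2), init (id 9, d 2).
Iteration 3: rows with depends_on in {7,9} -> scan (id 10, d 3).
Iteration 4: no rows with depends_on in {10}; recursion stops.
SUM(d) = 0 + 1 + 1 + 1 + 2 + 2 + 3 = 10.

10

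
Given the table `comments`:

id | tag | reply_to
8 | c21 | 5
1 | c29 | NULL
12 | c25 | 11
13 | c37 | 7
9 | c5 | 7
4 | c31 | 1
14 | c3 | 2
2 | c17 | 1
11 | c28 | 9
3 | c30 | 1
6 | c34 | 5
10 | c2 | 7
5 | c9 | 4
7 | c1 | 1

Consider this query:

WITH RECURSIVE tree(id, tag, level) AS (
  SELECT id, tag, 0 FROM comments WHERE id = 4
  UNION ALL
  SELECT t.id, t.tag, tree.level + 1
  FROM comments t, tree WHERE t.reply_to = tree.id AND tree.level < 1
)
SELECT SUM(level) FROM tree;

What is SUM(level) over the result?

Base: id=4 (c31) at level 0.
Iteration 1: rows with reply_to in {4} -> c9 (id 5, level 1).
Iteration 2: level < 1 fails for all current rows; recursion stops.
SUM(level) = 0 + 1 = 1.

1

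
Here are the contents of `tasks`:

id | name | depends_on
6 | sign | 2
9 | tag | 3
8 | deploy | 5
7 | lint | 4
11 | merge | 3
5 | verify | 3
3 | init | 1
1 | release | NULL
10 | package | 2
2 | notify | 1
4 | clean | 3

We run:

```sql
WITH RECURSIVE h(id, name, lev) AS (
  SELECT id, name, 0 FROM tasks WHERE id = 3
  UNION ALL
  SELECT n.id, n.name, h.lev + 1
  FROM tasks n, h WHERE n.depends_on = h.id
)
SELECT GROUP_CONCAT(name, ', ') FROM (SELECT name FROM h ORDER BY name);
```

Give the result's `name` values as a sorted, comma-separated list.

clean, deploy, init, lint, merge, tag, verify

Base: id=3 (init) at lev 0.
Iteration 1: rows with depends_on in {3} -> clean (id 4, lev 1), verify (id 5, lev 1), tag (id 9, lev 1), merge (id 11, lev 1).
Iteration 2: rows with depends_on in {4,5,9,11} -> lint (id 7, lev 2), deploy (id 8, lev 2).
Iteration 3: no rows with depends_on in {7,8}; recursion stops.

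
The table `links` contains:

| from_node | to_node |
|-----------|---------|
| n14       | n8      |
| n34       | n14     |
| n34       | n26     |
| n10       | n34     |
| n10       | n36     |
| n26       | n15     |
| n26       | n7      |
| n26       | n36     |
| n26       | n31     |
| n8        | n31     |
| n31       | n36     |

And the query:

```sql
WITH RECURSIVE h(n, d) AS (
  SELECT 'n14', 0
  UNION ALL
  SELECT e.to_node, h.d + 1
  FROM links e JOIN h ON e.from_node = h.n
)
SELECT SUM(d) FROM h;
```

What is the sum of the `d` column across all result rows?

Base: (n14, d=0).
Iteration 1: edges from {n14} -> (n8, d=1).
Iteration 2: edges from {n8} -> (n31, d=2).
Iteration 3: edges from {n31} -> (n36, d=3).
Iteration 4: no outgoing edges from {n36}; recursion stops.
SUM(d) = 0 + 1 + 2 + 3 = 6.

6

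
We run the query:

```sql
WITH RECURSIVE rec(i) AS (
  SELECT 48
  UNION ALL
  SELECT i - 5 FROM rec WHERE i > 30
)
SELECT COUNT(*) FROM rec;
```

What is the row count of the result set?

5

Base: i=48.
Iteration 1: 48 > 30 holds -> i = 48 - 5 = 43.
Iteration 2: 43 > 30 holds -> i = 43 - 5 = 38.
Iteration 3: 38 > 30 holds -> i = 38 - 5 = 33.
Iteration 4: 33 > 30 holds -> i = 33 - 5 = 28.
Iteration 5: 28 > 30 fails; recursion stops.
Total rows emitted: 5.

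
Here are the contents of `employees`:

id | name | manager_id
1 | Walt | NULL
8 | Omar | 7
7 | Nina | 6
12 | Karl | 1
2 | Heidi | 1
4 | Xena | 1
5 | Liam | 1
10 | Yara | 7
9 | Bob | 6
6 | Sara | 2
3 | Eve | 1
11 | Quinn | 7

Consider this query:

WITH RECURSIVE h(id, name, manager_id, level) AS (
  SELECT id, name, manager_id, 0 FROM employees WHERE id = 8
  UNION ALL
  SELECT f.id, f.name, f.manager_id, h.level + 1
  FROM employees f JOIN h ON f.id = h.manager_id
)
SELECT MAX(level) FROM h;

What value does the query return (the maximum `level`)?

4

Base: id=8 (Omar), manager_id=7, level 0.
Iteration 1: join on id=7 -> Nina (id 7, manager_id=6, level 1).
Iteration 2: join on id=6 -> Sara (id 6, manager_id=2, level 2).
Iteration 3: join on id=2 -> Heidi (id 2, manager_id=1, level 3).
Iteration 4: join on id=1 -> Walt (id 1, manager_id=NULL, level 4).
Iteration 5: manager_id is NULL; no match; recursion stops.
level values: 0, 1, 2, 3, 4; the maximum is 4.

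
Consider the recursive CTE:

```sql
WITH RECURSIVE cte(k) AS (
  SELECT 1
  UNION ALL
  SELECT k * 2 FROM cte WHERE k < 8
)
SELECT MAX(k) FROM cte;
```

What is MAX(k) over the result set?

Base: k=1.
Iteration 1: 1 < 8 holds -> k = 1 * 2 = 2.
Iteration 2: 2 < 8 holds -> k = 2 * 2 = 4.
Iteration 3: 4 < 8 holds -> k = 4 * 2 = 8.
Iteration 4: 8 < 8 fails; recursion stops.
k values: 1, 2, 4, 8; the maximum is 8.

8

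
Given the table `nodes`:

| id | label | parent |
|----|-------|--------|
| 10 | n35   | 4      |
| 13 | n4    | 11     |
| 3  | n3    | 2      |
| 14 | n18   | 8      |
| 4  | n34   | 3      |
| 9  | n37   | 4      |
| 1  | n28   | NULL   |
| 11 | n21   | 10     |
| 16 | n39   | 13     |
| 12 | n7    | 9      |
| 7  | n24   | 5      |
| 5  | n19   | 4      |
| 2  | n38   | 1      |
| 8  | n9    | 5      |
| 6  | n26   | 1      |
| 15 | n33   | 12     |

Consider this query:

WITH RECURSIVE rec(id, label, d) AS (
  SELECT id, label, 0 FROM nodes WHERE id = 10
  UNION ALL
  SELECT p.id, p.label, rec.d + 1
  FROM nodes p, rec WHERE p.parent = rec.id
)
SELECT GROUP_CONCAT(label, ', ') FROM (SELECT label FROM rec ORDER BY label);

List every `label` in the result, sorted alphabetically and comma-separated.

Base: id=10 (n35) at d 0.
Iteration 1: rows with parent in {10} -> n21 (id 11, d 1).
Iteration 2: rows with parent in {11} -> n4 (id 13, d 2).
Iteration 3: rows with parent in {13} -> n39 (id 16, d 3).
Iteration 4: no rows with parent in {16}; recursion stops.

n21, n35, n39, n4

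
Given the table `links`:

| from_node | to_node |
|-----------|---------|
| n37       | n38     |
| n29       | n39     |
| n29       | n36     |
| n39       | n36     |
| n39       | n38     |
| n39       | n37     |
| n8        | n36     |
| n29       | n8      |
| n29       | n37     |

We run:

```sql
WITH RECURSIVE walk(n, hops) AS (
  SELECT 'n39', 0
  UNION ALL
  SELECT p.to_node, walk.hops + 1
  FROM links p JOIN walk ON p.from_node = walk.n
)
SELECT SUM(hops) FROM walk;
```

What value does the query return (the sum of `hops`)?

5

Base: (n39, hops=0).
Iteration 1: edges from {n39} -> (n36, hops=1), (n37, hops=1), (n38, hops=1).
Iteration 2: edges from {n36,n37,n38} -> (n38, hops=2).
Iteration 3: no outgoing edges from {n38}; recursion stops.
SUM(hops) = 0 + 1 + 1 + 1 + 2 = 5.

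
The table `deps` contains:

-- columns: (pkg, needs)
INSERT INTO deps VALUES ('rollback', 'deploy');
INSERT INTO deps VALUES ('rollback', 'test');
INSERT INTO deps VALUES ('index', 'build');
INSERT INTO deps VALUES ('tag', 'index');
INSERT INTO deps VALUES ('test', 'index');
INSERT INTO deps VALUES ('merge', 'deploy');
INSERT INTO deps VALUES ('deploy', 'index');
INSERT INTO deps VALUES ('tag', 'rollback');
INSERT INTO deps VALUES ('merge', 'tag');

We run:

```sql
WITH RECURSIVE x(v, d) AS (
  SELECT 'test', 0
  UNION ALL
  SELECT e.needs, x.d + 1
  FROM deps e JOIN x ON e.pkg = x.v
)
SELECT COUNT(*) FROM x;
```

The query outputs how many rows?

Base: (test, d=0).
Iteration 1: edges from {test} -> (index, d=1).
Iteration 2: edges from {index} -> (build, d=2).
Iteration 3: no outgoing edges from {build}; recursion stops.
Total rows emitted: 3.

3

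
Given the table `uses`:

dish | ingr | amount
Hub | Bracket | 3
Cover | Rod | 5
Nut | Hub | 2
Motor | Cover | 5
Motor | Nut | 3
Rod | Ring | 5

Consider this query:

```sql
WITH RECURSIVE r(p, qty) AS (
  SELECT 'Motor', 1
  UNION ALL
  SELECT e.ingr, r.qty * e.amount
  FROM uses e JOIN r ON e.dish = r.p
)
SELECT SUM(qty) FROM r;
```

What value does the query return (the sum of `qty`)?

183

Base: (Motor, qty=1).
Iteration 1: components of {Motor} -> Cover = 1*5 = 5, Nut = 1*3 = 3.
Iteration 2: components of {Cover,Nut} -> Hub = 3*2 = 6, Rod = 5*5 = 25.
Iteration 3: components of {Hub,Rod} -> Bracket = 6*3 = 18, Ring = 25*5 = 125.
Iteration 4: no further components; recursion stops.
SUM(qty) = 1 + 3 + 5 + 6 + 25 + 18 + 125 = 183.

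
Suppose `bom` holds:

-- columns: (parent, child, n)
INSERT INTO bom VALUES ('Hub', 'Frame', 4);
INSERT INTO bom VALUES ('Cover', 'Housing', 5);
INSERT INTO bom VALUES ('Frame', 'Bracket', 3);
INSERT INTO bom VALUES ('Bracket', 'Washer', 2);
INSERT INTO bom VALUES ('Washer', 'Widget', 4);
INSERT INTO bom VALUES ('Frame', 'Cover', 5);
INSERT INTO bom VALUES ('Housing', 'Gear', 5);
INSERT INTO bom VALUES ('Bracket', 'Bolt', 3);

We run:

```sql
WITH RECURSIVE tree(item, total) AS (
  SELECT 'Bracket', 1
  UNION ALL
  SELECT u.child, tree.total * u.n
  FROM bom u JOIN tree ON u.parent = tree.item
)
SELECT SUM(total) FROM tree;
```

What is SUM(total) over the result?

14

Base: (Bracket, total=1).
Iteration 1: components of {Bracket} -> Bolt = 1*3 = 3, Washer = 1*2 = 2.
Iteration 2: components of {Bolt,Washer} -> Widget = 2*4 = 8.
Iteration 3: no further components; recursion stops.
SUM(total) = 1 + 2 + 3 + 8 = 14.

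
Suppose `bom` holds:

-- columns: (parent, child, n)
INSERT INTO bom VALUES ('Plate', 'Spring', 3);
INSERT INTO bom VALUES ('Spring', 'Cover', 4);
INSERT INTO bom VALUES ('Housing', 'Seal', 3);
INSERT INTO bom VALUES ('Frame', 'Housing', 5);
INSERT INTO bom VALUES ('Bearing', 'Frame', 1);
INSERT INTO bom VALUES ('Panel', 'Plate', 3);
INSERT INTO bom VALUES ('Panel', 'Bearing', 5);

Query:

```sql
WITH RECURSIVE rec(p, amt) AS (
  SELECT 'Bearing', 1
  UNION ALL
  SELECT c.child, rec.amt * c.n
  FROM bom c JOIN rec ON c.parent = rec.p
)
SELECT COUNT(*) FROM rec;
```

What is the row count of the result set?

4

Base: (Bearing, amt=1).
Iteration 1: components of {Bearing} -> Frame = 1*1 = 1.
Iteration 2: components of {Frame} -> Housing = 1*5 = 5.
Iteration 3: components of {Housing} -> Seal = 5*3 = 15.
Iteration 4: no further components; recursion stops.
Total rows emitted: 4.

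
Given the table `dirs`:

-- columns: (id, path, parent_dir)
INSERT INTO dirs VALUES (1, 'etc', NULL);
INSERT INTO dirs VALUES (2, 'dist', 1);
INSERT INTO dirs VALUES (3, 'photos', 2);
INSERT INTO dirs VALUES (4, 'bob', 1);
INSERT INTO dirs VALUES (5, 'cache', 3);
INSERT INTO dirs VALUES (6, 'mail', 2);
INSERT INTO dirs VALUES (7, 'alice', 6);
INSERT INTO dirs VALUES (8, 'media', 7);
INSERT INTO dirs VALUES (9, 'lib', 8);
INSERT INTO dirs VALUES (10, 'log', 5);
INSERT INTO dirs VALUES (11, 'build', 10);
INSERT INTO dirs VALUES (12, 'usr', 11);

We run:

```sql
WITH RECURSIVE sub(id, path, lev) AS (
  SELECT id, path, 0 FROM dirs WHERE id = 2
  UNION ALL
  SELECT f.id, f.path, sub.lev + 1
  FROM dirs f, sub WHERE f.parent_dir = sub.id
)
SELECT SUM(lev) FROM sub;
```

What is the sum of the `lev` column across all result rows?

25

Base: id=2 (dist) at lev 0.
Iteration 1: rows with parent_dir in {2} -> photos (id 3, lev 1), mail (id 6, lev 1).
Iteration 2: rows with parent_dir in {3,6} -> cache (id 5, lev 2), alice (id 7, lev 2).
Iteration 3: rows with parent_dir in {5,7} -> media (id 8, lev 3), log (id 10, lev 3).
Iteration 4: rows with parent_dir in {8,10} -> lib (id 9, lev 4), build (id 11, lev 4).
Iteration 5: rows with parent_dir in {9,11} -> usr (id 12, lev 5).
Iteration 6: no rows with parent_dir in {12}; recursion stops.
SUM(lev) = 0 + 1 + 1 + 2 + 2 + 3 + 3 + 4 + 4 + 5 = 25.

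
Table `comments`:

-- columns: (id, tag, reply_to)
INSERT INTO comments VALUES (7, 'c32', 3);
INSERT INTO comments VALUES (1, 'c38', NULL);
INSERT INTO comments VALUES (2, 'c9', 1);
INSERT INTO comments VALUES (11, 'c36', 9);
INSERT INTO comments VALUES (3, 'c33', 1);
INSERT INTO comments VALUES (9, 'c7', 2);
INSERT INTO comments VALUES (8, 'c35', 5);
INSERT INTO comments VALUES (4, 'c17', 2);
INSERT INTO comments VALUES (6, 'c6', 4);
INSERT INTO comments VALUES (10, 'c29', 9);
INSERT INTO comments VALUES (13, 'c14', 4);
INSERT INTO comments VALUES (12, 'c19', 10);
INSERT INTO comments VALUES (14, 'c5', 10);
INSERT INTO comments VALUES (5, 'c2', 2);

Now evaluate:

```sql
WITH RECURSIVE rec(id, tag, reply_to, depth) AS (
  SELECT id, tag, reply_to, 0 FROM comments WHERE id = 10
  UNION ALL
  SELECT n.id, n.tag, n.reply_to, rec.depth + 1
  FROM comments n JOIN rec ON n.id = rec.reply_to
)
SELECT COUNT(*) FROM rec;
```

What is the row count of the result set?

4

Base: id=10 (c29), reply_to=9, depth 0.
Iteration 1: join on id=9 -> c7 (id 9, reply_to=2, depth 1).
Iteration 2: join on id=2 -> c9 (id 2, reply_to=1, depth 2).
Iteration 3: join on id=1 -> c38 (id 1, reply_to=NULL, depth 3).
Iteration 4: reply_to is NULL; no match; recursion stops.
Total rows emitted: 4.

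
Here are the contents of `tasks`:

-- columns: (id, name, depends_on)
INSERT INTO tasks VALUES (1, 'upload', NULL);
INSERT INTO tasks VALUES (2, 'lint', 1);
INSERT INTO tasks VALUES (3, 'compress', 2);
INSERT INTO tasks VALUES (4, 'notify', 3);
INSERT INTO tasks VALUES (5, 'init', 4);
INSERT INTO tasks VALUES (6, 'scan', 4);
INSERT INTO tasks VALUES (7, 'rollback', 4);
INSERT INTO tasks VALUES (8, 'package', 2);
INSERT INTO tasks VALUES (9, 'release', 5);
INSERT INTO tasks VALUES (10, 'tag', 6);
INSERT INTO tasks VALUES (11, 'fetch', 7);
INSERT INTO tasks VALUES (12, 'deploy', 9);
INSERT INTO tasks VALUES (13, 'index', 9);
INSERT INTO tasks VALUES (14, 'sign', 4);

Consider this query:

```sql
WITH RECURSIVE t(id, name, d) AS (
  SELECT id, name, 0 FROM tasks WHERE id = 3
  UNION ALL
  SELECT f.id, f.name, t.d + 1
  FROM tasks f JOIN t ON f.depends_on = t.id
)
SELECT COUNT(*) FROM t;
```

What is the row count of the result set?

11

Base: id=3 (compress) at d 0.
Iteration 1: rows with depends_on in {3} -> notify (id 4, d 1).
Iteration 2: rows with depends_on in {4} -> init (id 5, d 2), scan (id 6, d 2), rollback (id 7, d 2), sign (id 14, d 2).
Iteration 3: rows with depends_on in {5,6,7,14} -> release (id 9, d 3), tag (id 10, d 3), fetch (id 11, d 3).
Iteration 4: rows with depends_on in {9,10,11} -> deploy (id 12, d 4), index (id 13, d 4).
Iteration 5: no rows with depends_on in {12,13}; recursion stops.
Total rows emitted: 11.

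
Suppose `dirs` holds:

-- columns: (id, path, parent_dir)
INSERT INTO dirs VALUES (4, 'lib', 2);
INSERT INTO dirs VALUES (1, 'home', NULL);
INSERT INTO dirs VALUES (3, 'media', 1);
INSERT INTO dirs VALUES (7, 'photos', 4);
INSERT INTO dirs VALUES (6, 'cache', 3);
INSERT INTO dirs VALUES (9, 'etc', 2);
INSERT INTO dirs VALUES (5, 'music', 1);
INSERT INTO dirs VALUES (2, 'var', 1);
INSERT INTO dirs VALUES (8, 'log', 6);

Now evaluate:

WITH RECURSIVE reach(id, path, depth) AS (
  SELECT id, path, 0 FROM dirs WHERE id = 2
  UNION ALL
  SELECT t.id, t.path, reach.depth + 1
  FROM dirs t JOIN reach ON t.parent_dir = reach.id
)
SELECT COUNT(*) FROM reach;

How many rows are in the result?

4

Base: id=2 (var) at depth 0.
Iteration 1: rows with parent_dir in {2} -> lib (id 4, depth 1), etc (id 9, depth 1).
Iteration 2: rows with parent_dir in {4,9} -> photos (id 7, depth 2).
Iteration 3: no rows with parent_dir in {7}; recursion stops.
Total rows emitted: 4.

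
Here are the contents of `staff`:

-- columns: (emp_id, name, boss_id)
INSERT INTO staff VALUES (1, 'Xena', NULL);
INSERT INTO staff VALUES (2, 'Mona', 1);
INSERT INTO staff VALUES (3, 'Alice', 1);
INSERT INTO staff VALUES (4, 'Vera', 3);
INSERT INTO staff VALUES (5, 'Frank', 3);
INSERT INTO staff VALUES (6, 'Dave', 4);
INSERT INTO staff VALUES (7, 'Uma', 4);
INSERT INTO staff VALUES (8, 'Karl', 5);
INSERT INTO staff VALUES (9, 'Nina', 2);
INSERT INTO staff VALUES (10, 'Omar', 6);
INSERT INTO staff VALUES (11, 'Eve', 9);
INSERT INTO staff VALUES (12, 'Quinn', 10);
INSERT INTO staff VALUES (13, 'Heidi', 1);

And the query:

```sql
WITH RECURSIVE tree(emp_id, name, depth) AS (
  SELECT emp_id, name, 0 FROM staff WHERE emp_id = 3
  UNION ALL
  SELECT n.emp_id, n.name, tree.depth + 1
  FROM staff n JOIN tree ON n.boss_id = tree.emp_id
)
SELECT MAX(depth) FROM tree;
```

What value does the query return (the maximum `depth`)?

Base: emp_id=3 (Alice) at depth 0.
Iteration 1: rows with boss_id in {3} -> Vera (id 4, depth 1), Frank (id 5, depth 1).
Iteration 2: rows with boss_id in {4,5} -> Dave (id 6, depth 2), Uma (id 7, depth 2), Karl (id 8, depth 2).
Iteration 3: rows with boss_id in {6,7,8} -> Omar (id 10, depth 3).
Iteration 4: rows with boss_id in {10} -> Quinn (id 12, depth 4).
Iteration 5: no rows with boss_id in {12}; recursion stops.
depth values: 0, 1, 1, 2, 2, 2, 3, 4; the maximum is 4.

4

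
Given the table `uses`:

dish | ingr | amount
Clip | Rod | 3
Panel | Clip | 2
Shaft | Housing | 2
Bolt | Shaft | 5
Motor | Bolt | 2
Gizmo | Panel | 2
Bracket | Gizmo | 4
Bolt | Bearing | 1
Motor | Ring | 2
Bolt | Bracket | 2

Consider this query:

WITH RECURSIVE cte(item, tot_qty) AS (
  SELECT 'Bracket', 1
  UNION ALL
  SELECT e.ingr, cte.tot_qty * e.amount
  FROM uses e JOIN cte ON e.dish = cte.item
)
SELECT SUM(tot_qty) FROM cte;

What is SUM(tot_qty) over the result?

77

Base: (Bracket, tot_qty=1).
Iteration 1: components of {Bracket} -> Gizmo = 1*4 = 4.
Iteration 2: components of {Gizmo} -> Panel = 4*2 = 8.
Iteration 3: components of {Panel} -> Clip = 8*2 = 16.
Iteration 4: components of {Clip} -> Rod = 16*3 = 48.
Iteration 5: no further components; recursion stops.
SUM(tot_qty) = 1 + 4 + 8 + 16 + 48 = 77.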